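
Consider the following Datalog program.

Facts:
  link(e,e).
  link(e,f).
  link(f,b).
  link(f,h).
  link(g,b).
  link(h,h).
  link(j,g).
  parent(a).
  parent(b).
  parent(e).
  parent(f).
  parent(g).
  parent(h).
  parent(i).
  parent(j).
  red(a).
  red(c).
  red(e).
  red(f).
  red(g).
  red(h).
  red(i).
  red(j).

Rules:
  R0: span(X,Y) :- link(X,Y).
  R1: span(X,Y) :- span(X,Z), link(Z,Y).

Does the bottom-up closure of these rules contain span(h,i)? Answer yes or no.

round 1: derive span(e,e) via R0 from link(e,e)
round 1: derive span(e,f) via R0 from link(e,f)
round 1: derive span(f,b) via R0 from link(f,b)
round 1: derive span(f,h) via R0 from link(f,h)
round 1: derive span(g,b) via R0 from link(g,b)
round 1: derive span(h,h) via R0 from link(h,h)
round 1: derive span(j,g) via R0 from link(j,g)
round 2: derive span(e,b) via R1 from span(e,f), link(f,b)
round 2: derive span(e,h) via R1 from span(e,f), link(f,h)
round 2: derive span(j,b) via R1 from span(j,g), link(g,b)

no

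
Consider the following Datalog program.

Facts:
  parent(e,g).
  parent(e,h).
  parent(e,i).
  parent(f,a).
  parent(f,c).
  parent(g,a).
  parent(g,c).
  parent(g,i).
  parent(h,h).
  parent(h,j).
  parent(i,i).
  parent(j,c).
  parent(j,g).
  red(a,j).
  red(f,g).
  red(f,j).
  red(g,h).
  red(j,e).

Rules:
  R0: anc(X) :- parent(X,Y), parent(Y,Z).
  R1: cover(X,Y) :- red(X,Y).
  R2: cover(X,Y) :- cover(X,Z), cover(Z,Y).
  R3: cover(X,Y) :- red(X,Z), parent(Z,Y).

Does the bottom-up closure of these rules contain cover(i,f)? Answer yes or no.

round 1: derive cover(a,j) via R1 from red(a,j)
round 1: derive cover(f,g) via R1 from red(f,g)
round 1: derive cover(f,j) via R1 from red(f,j)
round 1: derive cover(g,h) via R1 from red(g,h)
round 1: derive cover(j,e) via R1 from red(j,e)
round 1: derive cover(a,c) via R3 from red(a,j), parent(j,c)
round 1: derive cover(a,g) via R3 from red(a,j), parent(j,g)
round 1: derive cover(f,a) via R3 from red(f,g), parent(g,a)
round 1: derive cover(f,c) via R3 from red(f,g), parent(g,c)
round 1: derive cover(f,i) via R3 from red(f,g), parent(g,i)
round 1: derive cover(g,j) via R3 from red(g,h), parent(h,j)
round 1: derive cover(j,g) via R3 from red(j,e), parent(e,g)
round 1: derive cover(j,h) via R3 from red(j,e), parent(e,h)
round 1: derive cover(j,i) via R3 from red(j,e), parent(e,i)
round 2: derive cover(a,e) via R2 from cover(a,j), cover(j,e)
round 2: derive cover(a,h) via R2 from cover(a,g), cover(g,h)
round 2: derive cover(a,i) via R2 from cover(a,j), cover(j,i)
round 2: derive cover(f,e) via R2 from cover(f,j), cover(j,e)
round 2: derive cover(f,h) via R2 from cover(f,g), cover(g,h)
round 2: derive cover(g,e) via R2 from cover(g,j), cover(j,e)
round 2: derive cover(g,g) via R2 from cover(g,j), cover(j,g)
round 2: derive cover(g,i) via R2 from cover(g,j), cover(j,i)
round 2: derive cover(j,j) via R2 from cover(j,g), cover(g,j)

no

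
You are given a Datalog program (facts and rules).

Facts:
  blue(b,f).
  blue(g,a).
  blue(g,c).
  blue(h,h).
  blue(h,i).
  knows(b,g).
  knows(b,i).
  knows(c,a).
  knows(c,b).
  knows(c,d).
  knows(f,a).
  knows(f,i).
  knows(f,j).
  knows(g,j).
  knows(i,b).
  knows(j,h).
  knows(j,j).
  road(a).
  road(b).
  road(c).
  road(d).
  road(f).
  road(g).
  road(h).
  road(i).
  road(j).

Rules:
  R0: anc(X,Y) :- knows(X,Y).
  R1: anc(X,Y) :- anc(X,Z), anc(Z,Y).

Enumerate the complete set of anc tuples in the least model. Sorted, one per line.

anc(b,b)
anc(b,g)
anc(b,h)
anc(b,i)
anc(b,j)
anc(c,a)
anc(c,b)
anc(c,d)
anc(c,g)
anc(c,h)
anc(c,i)
anc(c,j)
anc(f,a)
anc(f,b)
anc(f,g)
anc(f,h)
anc(f,i)
anc(f,j)
anc(g,h)
anc(g,j)
anc(i,b)
anc(i,g)
anc(i,h)
anc(i,i)
anc(i,j)
anc(j,h)
anc(j,j)

round 1: derive anc(b,g) via R0 from knows(b,g)
round 1: derive anc(b,i) via R0 from knows(b,i)
round 1: derive anc(c,a) via R0 from knows(c,a)
round 1: derive anc(c,b) via R0 from knows(c,b)
round 1: derive anc(c,d) via R0 from knows(c,d)
round 1: derive anc(f,a) via R0 from knows(f,a)
round 1: derive anc(f,i) via R0 from knows(f,i)
round 1: derive anc(f,j) via R0 from knows(f,j)
round 1: derive anc(g,j) via R0 from knows(g,j)
round 1: derive anc(i,b) via R0 from knows(i,b)
round 1: derive anc(j,h) via R0 from knows(j,h)
round 1: derive anc(j,j) via R0 from knows(j,j)
round 2: derive anc(b,b) via R1 from anc(b,i), anc(i,b)
round 2: derive anc(b,j) via R1 from anc(b,g), anc(g,j)
round 2: derive anc(c,g) via R1 from anc(c,b), anc(b,g)
round 2: derive anc(c,i) via R1 from anc(c,b), anc(b,i)
round 2: derive anc(f,b) via R1 from anc(f,i), anc(i,b)
round 2: derive anc(f,h) via R1 from anc(f,j), anc(j,h)
round 2: derive anc(g,h) via R1 from anc(g,j), anc(j,h)
round 2: derive anc(i,g) via R1 from anc(i,b), anc(b,g)
round 2: derive anc(i,i) via R1 from anc(i,b), anc(b,i)
round 3: derive anc(b,h) via R1 from anc(b,g), anc(g,h)
round 3: derive anc(c,h) via R1 from anc(c,g), anc(g,h)
round 3: derive anc(c,j) via R1 from anc(c,b), anc(b,j)
round 3: derive anc(f,g) via R1 from anc(f,b), anc(b,g)
round 3: derive anc(i,h) via R1 from anc(i,g), anc(g,h)
round 3: derive anc(i,j) via R1 from anc(i,b), anc(b,j)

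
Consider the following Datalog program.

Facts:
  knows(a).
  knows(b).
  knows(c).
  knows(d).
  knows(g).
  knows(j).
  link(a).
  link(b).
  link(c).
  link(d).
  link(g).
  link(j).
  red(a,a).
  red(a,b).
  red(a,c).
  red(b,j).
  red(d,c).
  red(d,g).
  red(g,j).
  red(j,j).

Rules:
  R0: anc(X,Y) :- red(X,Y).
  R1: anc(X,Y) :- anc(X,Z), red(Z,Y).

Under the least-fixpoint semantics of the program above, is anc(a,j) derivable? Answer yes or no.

yes

round 1: derive anc(a,a) via R0 from red(a,a)
round 1: derive anc(a,b) via R0 from red(a,b)
round 1: derive anc(a,c) via R0 from red(a,c)
round 1: derive anc(b,j) via R0 from red(b,j)
round 1: derive anc(d,c) via R0 from red(d,c)
round 1: derive anc(d,g) via R0 from red(d,g)
round 1: derive anc(g,j) via R0 from red(g,j)
round 1: derive anc(j,j) via R0 from red(j,j)
round 2: derive anc(a,j) via R1 from anc(a,b), red(b,j)
round 2: derive anc(d,j) via R1 from anc(d,g), red(g,j)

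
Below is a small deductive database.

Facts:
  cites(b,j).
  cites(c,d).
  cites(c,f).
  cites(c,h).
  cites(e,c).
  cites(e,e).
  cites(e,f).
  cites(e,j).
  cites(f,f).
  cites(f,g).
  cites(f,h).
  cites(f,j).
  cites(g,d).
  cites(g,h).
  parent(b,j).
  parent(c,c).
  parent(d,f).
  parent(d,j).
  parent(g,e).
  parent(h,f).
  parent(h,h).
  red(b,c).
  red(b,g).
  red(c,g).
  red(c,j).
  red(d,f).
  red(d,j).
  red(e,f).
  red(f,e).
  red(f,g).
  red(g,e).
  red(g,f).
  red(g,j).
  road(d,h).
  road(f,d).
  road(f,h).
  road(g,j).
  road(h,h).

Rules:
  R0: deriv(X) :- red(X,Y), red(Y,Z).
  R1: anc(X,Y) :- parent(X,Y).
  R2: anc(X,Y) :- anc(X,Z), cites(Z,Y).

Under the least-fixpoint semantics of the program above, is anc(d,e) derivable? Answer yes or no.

no

round 1: derive anc(b,j) via R1 from parent(b,j)
round 1: derive anc(c,c) via R1 from parent(c,c)
round 1: derive anc(d,f) via R1 from parent(d,f)
round 1: derive anc(d,j) via R1 from parent(d,j)
round 1: derive anc(g,e) via R1 from parent(g,e)
round 1: derive anc(h,f) via R1 from parent(h,f)
round 1: derive anc(h,h) via R1 from parent(h,h)
round 2: derive anc(c,d) via R2 from anc(c,c), cites(c,d)
round 2: derive anc(c,f) via R2 from anc(c,c), cites(c,f)
round 2: derive anc(c,h) via R2 from anc(c,c), cites(c,h)
round 2: derive anc(d,g) via R2 from anc(d,f), cites(f,g)
round 2: derive anc(d,h) via R2 from anc(d,f), cites(f,h)
round 2: derive anc(g,c) via R2 from anc(g,e), cites(e,c)
round 2: derive anc(g,f) via R2 from anc(g,e), cites(e,f)
round 2: derive anc(g,j) via R2 from anc(g,e), cites(e,j)
round 2: derive anc(h,g) via R2 from anc(h,f), cites(f,g)
round 2: derive anc(h,j) via R2 from anc(h,f), cites(f,j)
round 3: derive anc(c,g) via R2 from anc(c,f), cites(f,g)
round 3: derive anc(c,j) via R2 from anc(c,f), cites(f,j)
round 3: derive anc(d,d) via R2 from anc(d,g), cites(g,d)
round 3: derive anc(g,d) via R2 from anc(g,c), cites(c,d)
round 3: derive anc(g,g) via R2 from anc(g,f), cites(f,g)
round 3: derive anc(g,h) via R2 from anc(g,c), cites(c,h)
round 3: derive anc(h,d) via R2 from anc(h,g), cites(g,d)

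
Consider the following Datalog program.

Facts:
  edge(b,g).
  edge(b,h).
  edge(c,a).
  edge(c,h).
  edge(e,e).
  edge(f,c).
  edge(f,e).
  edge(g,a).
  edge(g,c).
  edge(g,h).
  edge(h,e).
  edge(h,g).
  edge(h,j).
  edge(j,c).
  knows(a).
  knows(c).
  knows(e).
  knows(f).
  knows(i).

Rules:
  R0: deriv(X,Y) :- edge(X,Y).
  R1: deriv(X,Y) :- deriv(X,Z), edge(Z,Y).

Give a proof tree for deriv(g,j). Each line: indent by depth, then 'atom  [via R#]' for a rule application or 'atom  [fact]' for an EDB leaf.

round 1: derive deriv(b,g) via R0 from edge(b,g)
round 1: derive deriv(b,h) via R0 from edge(b,h)
round 1: derive deriv(c,a) via R0 from edge(c,a)
round 1: derive deriv(c,h) via R0 from edge(c,h)
round 1: derive deriv(e,e) via R0 from edge(e,e)
round 1: derive deriv(f,c) via R0 from edge(f,c)
round 1: derive deriv(f,e) via R0 from edge(f,e)
round 1: derive deriv(g,a) via R0 from edge(g,a)
round 1: derive deriv(g,c) via R0 from edge(g,c)
round 1: derive deriv(g,h) via R0 from edge(g,h)
round 1: derive deriv(h,e) via R0 from edge(h,e)
round 1: derive deriv(h,g) via R0 from edge(h,g)
round 1: derive deriv(h,j) via R0 from edge(h,j)
round 1: derive deriv(j,c) via R0 from edge(j,c)
round 2: derive deriv(b,a) via R1 from deriv(b,g), edge(g,a)
round 2: derive deriv(b,c) via R1 from deriv(b,g), edge(g,c)
round 2: derive deriv(b,e) via R1 from deriv(b,h), edge(h,e)
round 2: derive deriv(b,j) via R1 from deriv(b,h), edge(h,j)
round 2: derive deriv(c,e) via R1 from deriv(c,h), edge(h,e)
round 2: derive deriv(c,g) via R1 from deriv(c,h), edge(h,g)
round 2: derive deriv(c,j) via R1 from deriv(c,h), edge(h,j)
round 2: derive deriv(f,a) via R1 from deriv(f,c), edge(c,a)
round 2: derive deriv(f,h) via R1 from deriv(f,c), edge(c,h)
round 2: derive deriv(g,e) via R1 from deriv(g,h), edge(h,e)
round 2: derive deriv(g,g) via R1 from deriv(g,h), edge(h,g)
round 2: derive deriv(g,j) via R1 from deriv(g,h), edge(h,j)
round 2: derive deriv(h,a) via R1 from deriv(h,g), edge(g,a)
round 2: derive deriv(h,c) via R1 from deriv(h,g), edge(g,c)
round 2: derive deriv(h,h) via R1 from deriv(h,g), edge(g,h)
round 2: derive deriv(j,a) via R1 from deriv(j,c), edge(c,a)
round 2: derive deriv(j,h) via R1 from deriv(j,c), edge(c,h)
round 3: derive deriv(c,c) via R1 from deriv(c,g), edge(g,c)
round 3: derive deriv(f,g) via R1 from deriv(f,h), edge(h,g)
round 3: derive deriv(f,j) via R1 from deriv(f,h), edge(h,j)
round 3: derive deriv(j,e) via R1 from deriv(j,h), edge(h,e)
round 3: derive deriv(j,g) via R1 from deriv(j,h), edge(h,g)
round 3: derive deriv(j,j) via R1 from deriv(j,h), edge(h,j)

deriv(g,j)  [via R1]
  deriv(g,h)  [via R0]
    edge(g,h)  [fact]
  edge(h,j)  [fact]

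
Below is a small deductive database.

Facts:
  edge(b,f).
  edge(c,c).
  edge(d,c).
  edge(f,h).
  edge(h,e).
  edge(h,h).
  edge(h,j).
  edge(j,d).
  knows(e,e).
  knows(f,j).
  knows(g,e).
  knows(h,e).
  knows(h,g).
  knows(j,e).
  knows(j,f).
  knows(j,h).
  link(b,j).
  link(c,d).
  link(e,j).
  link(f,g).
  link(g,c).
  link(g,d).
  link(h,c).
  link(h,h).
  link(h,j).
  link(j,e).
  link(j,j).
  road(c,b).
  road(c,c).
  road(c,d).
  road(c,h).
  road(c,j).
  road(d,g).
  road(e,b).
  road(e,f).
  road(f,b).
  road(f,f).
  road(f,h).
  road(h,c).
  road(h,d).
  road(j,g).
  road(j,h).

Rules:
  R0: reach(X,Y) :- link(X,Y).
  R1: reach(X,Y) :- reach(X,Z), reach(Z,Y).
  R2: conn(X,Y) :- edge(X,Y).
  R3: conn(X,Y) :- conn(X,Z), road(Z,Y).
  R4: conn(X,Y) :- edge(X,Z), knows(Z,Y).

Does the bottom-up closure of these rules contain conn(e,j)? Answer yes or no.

round 1: derive conn(b,f) via R2 from edge(b,f)
round 1: derive conn(c,c) via R2 from edge(c,c)
round 1: derive conn(d,c) via R2 from edge(d,c)
round 1: derive conn(f,h) via R2 from edge(f,h)
round 1: derive conn(h,e) via R2 from edge(h,e)
round 1: derive conn(h,h) via R2 from edge(h,h)
round 1: derive conn(h,j) via R2 from edge(h,j)
round 1: derive conn(j,d) via R2 from edge(j,d)
round 1: derive conn(b,j) via R4 from edge(b,f), knows(f,j)
round 1: derive conn(f,e) via R4 from edge(f,h), knows(h,e)
round 1: derive conn(f,g) via R4 from edge(f,h), knows(h,g)
round 1: derive conn(h,f) via R4 from edge(h,j), knows(j,f)
round 1: derive conn(h,g) via R4 from edge(h,h), knows(h,g)
round 2: derive conn(b,b) via R3 from conn(b,f), road(f,b)
round 2: derive conn(b,g) via R3 from conn(b,j), road(j,g)
round 2: derive conn(b,h) via R3 from conn(b,f), road(f,h)
round 2: derive conn(c,b) via R3 from conn(c,c), road(c,b)
round 2: derive conn(c,d) via R3 from conn(c,c), road(c,d)
round 2: derive conn(c,h) via R3 from conn(c,c), road(c,h)
round 2: derive conn(c,j) via R3 from conn(c,c), road(c,j)
round 2: derive conn(d,b) via R3 from conn(d,c), road(c,b)
round 2: derive conn(d,d) via R3 from conn(d,c), road(c,d)
round 2: derive conn(d,h) via R3 from conn(d,c), road(c,h)
round 2: derive conn(d,j) via R3 from conn(d,c), road(c,j)
round 2: derive conn(f,b) via R3 from conn(f,e), road(e,b)
round 2: derive conn(f,c) via R3 from conn(f,h), road(h,c)
round 2: derive conn(f,d) via R3 from conn(f,h), road(h,d)
round 2: derive conn(f,f) via R3 from conn(f,e), road(e,f)
round 2: derive conn(h,b) via R3 from conn(h,e), road(e,b)
round 2: derive conn(h,c) via R3 from conn(h,h), road(h,c)
round 2: derive conn(h,d) via R3 from conn(h,h), road(h,d)
round 2: derive conn(j,g) via R3 from conn(j,d), road(d,g)
round 3: derive conn(b,c) via R3 from conn(b,h), road(h,c)
round 3: derive conn(b,d) via R3 from conn(b,h), road(h,d)
round 3: derive conn(c,g) via R3 from conn(c,d), road(d,g)
round 3: derive conn(d,g) via R3 from conn(d,d), road(d,g)
round 3: derive conn(f,j) via R3 from conn(f,c), road(c,j)

no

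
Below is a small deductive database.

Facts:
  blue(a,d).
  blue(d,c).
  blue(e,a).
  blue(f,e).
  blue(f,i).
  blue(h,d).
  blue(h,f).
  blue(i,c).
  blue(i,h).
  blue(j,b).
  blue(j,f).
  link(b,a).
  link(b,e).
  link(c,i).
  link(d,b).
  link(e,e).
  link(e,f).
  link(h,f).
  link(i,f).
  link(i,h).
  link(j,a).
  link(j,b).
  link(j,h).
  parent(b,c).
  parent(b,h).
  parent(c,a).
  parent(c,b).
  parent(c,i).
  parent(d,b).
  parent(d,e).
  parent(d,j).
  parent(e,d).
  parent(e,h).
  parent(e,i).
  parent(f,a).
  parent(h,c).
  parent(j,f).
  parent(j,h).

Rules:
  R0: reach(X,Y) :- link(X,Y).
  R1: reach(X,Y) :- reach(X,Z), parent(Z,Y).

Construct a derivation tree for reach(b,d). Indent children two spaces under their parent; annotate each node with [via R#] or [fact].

round 1: derive reach(b,a) via R0 from link(b,a)
round 1: derive reach(b,e) via R0 from link(b,e)
round 1: derive reach(c,i) via R0 from link(c,i)
round 1: derive reach(d,b) via R0 from link(d,b)
round 1: derive reach(e,e) via R0 from link(e,e)
round 1: derive reach(e,f) via R0 from link(e,f)
round 1: derive reach(h,f) via R0 from link(h,f)
round 1: derive reach(i,f) via R0 from link(i,f)
round 1: derive reach(i,h) via R0 from link(i,h)
round 1: derive reach(j,a) via R0 from link(j,a)
round 1: derive reach(j,b) via R0 from link(j,b)
round 1: derive reach(j,h) via R0 from link(j,h)
round 2: derive reach(b,d) via R1 from reach(b,e), parent(e,d)
round 2: derive reach(b,h) via R1 from reach(b,e), parent(e,h)
round 2: derive reach(b,i) via R1 from reach(b,e), parent(e,i)
round 2: derive reach(d,c) via R1 from reach(d,b), parent(b,c)
round 2: derive reach(d,h) via R1 from reach(d,b), parent(b,h)
round 2: derive reach(e,a) via R1 from reach(e,f), parent(f,a)
round 2: derive reach(e,d) via R1 from reach(e,e), parent(e,d)
round 2: derive reach(e,h) via R1 from reach(e,e), parent(e,h)
round 2: derive reach(e,i) via R1 from reach(e,e), parent(e,i)
round 2: derive reach(h,a) via R1 from reach(h,f), parent(f,a)
round 2: derive reach(i,a) via R1 from reach(i,f), parent(f,a)
round 2: derive reach(i,c) via R1 from reach(i,h), parent(h,c)
round 2: derive reach(j,c) via R1 from reach(j,b), parent(b,c)
round 3: derive reach(b,b) via R1 from reach(b,d), parent(d,b)
round 3: derive reach(b,c) via R1 from reach(b,h), parent(h,c)
round 3: derive reach(b,j) via R1 from reach(b,d), parent(d,j)
round 3: derive reach(d,a) via R1 from reach(d,c), parent(c,a)
round 3: derive reach(d,i) via R1 from reach(d,c), parent(c,i)
round 3: derive reach(e,b) via R1 from reach(e,d), parent(d,b)
round 3: derive reach(e,c) via R1 from reach(e,h), parent(h,c)
round 3: derive reach(e,j) via R1 from reach(e,d), parent(d,j)
round 3: derive reach(i,b) via R1 from reach(i,c), parent(c,b)
round 3: derive reach(i,i) via R1 from reach(i,c), parent(c,i)
round 3: derive reach(j,i) via R1 from reach(j,c), parent(c,i)
round 4: derive reach(b,f) via R1 from reach(b,j), parent(j,f)

reach(b,d)  [via R1]
  reach(b,e)  [via R0]
    link(b,e)  [fact]
  parent(e,d)  [fact]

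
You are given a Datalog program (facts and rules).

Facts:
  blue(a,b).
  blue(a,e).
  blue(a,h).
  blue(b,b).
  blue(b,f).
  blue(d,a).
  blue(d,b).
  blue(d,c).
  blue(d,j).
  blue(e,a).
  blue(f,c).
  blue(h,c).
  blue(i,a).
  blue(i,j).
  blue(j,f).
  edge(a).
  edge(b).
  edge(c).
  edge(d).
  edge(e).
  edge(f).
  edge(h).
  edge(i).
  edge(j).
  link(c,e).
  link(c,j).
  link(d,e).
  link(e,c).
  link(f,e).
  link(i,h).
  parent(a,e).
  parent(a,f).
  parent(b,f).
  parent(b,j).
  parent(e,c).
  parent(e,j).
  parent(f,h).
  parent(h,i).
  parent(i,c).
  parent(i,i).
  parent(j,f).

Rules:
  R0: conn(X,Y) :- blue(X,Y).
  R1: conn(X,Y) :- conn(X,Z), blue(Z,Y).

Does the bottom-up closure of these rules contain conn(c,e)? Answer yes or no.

no

round 1: derive conn(a,b) via R0 from blue(a,b)
round 1: derive conn(a,e) via R0 from blue(a,e)
round 1: derive conn(a,h) via R0 from blue(a,h)
round 1: derive conn(b,b) via R0 from blue(b,b)
round 1: derive conn(b,f) via R0 from blue(b,f)
round 1: derive conn(d,a) via R0 from blue(d,a)
round 1: derive conn(d,b) via R0 from blue(d,b)
round 1: derive conn(d,c) via R0 from blue(d,c)
round 1: derive conn(d,j) via R0 from blue(d,j)
round 1: derive conn(e,a) via R0 from blue(e,a)
round 1: derive conn(f,c) via R0 from blue(f,c)
round 1: derive conn(h,c) via R0 from blue(h,c)
round 1: derive conn(i,a) via R0 from blue(i,a)
round 1: derive conn(i,j) via R0 from blue(i,j)
round 1: derive conn(j,f) via R0 from blue(j,f)
round 2: derive conn(a,a) via R1 from conn(a,e), blue(e,a)
round 2: derive conn(a,c) via R1 from conn(a,h), blue(h,c)
round 2: derive conn(a,f) via R1 from conn(a,b), blue(b,f)
round 2: derive conn(b,c) via R1 from conn(b,f), blue(f,c)
round 2: derive conn(d,e) via R1 from conn(d,a), blue(a,e)
round 2: derive conn(d,f) via R1 from conn(d,b), blue(b,f)
round 2: derive conn(d,h) via R1 from conn(d,a), blue(a,h)
round 2: derive conn(e,b) via R1 from conn(e,a), blue(a,b)
round 2: derive conn(e,e) via R1 from conn(e,a), blue(a,e)
round 2: derive conn(e,h) via R1 from conn(e,a), blue(a,h)
round 2: derive conn(i,b) via R1 from conn(i,a), blue(a,b)
round 2: derive conn(i,e) via R1 from conn(i,a), blue(a,e)
round 2: derive conn(i,f) via R1 from conn(i,j), blue(j,f)
round 2: derive conn(i,h) via R1 from conn(i,a), blue(a,h)
round 2: derive conn(j,c) via R1 from conn(j,f), blue(f,c)
round 3: derive conn(e,c) via R1 from conn(e,h), blue(h,c)
round 3: derive conn(e,f) via R1 from conn(e,b), blue(b,f)
round 3: derive conn(i,c) via R1 from conn(i,f), blue(f,c)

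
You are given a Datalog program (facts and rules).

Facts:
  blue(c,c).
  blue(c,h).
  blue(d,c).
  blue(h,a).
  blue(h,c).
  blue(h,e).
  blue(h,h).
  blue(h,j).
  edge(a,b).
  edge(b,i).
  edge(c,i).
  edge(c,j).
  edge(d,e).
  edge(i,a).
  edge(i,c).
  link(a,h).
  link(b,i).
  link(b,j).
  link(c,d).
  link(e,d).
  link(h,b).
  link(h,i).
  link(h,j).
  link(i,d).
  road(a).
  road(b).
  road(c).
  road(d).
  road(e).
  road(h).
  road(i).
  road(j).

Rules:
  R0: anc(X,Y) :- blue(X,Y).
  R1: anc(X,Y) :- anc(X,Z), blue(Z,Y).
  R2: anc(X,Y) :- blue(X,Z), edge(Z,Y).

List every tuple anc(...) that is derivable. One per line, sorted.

round 1: derive anc(c,c) via R0 from blue(c,c)
round 1: derive anc(c,h) via R0 from blue(c,h)
round 1: derive anc(d,c) via R0 from blue(d,c)
round 1: derive anc(h,a) via R0 from blue(h,a)
round 1: derive anc(h,c) via R0 from blue(h,c)
round 1: derive anc(h,e) via R0 from blue(h,e)
round 1: derive anc(h,h) via R0 from blue(h,h)
round 1: derive anc(h,j) via R0 from blue(h,j)
round 1: derive anc(c,i) via R2 from blue(c,c), edge(c,i)
round 1: derive anc(c,j) via R2 from blue(c,c), edge(c,j)
round 1: derive anc(d,i) via R2 from blue(d,c), edge(c,i)
round 1: derive anc(d,j) via R2 from blue(d,c), edge(c,j)
round 1: derive anc(h,b) via R2 from blue(h,a), edge(a,b)
round 1: derive anc(h,i) via R2 from blue(h,c), edge(c,i)
round 2: derive anc(c,a) via R1 from anc(c,h), blue(h,a)
round 2: derive anc(c,e) via R1 from anc(c,h), blue(h,e)
round 2: derive anc(d,h) via R1 from anc(d,c), blue(c,h)
round 3: derive anc(d,a) via R1 from anc(d,h), blue(h,a)
round 3: derive anc(d,e) via R1 from anc(d,h), blue(h,e)

anc(c,a)
anc(c,c)
anc(c,e)
anc(c,h)
anc(c,i)
anc(c,j)
anc(d,a)
anc(d,c)
anc(d,e)
anc(d,h)
anc(d,i)
anc(d,j)
anc(h,a)
anc(h,b)
anc(h,c)
anc(h,e)
anc(h,h)
anc(h,i)
anc(h,j)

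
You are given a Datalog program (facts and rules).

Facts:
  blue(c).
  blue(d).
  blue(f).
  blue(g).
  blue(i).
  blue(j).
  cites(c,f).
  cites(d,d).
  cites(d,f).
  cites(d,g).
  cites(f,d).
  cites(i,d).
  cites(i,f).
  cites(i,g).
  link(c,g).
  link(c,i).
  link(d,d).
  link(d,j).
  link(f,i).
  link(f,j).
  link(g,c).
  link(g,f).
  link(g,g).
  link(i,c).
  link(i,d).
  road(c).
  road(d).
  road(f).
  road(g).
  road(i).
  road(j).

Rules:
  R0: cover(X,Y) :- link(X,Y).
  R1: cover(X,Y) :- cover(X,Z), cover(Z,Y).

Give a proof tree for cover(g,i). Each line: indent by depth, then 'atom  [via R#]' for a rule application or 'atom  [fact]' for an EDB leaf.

cover(g,i)  [via R1]
  cover(g,c)  [via R0]
    link(g,c)  [fact]
  cover(c,i)  [via R0]
    link(c,i)  [fact]

round 1: derive cover(c,g) via R0 from link(c,g)
round 1: derive cover(c,i) via R0 from link(c,i)
round 1: derive cover(d,d) via R0 from link(d,d)
round 1: derive cover(d,j) via R0 from link(d,j)
round 1: derive cover(f,i) via R0 from link(f,i)
round 1: derive cover(f,j) via R0 from link(f,j)
round 1: derive cover(g,c) via R0 from link(g,c)
round 1: derive cover(g,f) via R0 from link(g,f)
round 1: derive cover(g,g) via R0 from link(g,g)
round 1: derive cover(i,c) via R0 from link(i,c)
round 1: derive cover(i,d) via R0 from link(i,d)
round 2: derive cover(c,c) via R1 from cover(c,g), cover(g,c)
round 2: derive cover(c,d) via R1 from cover(c,i), cover(i,d)
round 2: derive cover(c,f) via R1 from cover(c,g), cover(g,f)
round 2: derive cover(f,c) via R1 from cover(f,i), cover(i,c)
round 2: derive cover(f,d) via R1 from cover(f,i), cover(i,d)
round 2: derive cover(g,i) via R1 from cover(g,c), cover(c,i)
round 2: derive cover(g,j) via R1 from cover(g,f), cover(f,j)
round 2: derive cover(i,g) via R1 from cover(i,c), cover(c,g)
round 2: derive cover(i,i) via R1 from cover(i,c), cover(c,i)
round 2: derive cover(i,j) via R1 from cover(i,d), cover(d,j)
round 3: derive cover(c,j) via R1 from cover(c,d), cover(d,j)
round 3: derive cover(f,f) via R1 from cover(f,c), cover(c,f)
round 3: derive cover(f,g) via R1 from cover(f,c), cover(c,g)
round 3: derive cover(g,d) via R1 from cover(g,c), cover(c,d)
round 3: derive cover(i,f) via R1 from cover(i,c), cover(c,f)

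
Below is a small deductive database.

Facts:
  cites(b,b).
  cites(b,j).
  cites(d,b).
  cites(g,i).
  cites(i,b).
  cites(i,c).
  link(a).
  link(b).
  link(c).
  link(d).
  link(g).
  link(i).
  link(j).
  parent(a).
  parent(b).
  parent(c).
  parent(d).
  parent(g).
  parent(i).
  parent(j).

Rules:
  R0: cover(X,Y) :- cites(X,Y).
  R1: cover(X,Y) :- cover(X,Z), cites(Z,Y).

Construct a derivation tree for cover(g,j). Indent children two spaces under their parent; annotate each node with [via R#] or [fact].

round 1: derive cover(b,b) via R0 from cites(b,b)
round 1: derive cover(b,j) via R0 from cites(b,j)
round 1: derive cover(d,b) via R0 from cites(d,b)
round 1: derive cover(g,i) via R0 from cites(g,i)
round 1: derive cover(i,b) via R0 from cites(i,b)
round 1: derive cover(i,c) via R0 from cites(i,c)
round 2: derive cover(d,j) via R1 from cover(d,b), cites(b,j)
round 2: derive cover(g,b) via R1 from cover(g,i), cites(i,b)
round 2: derive cover(g,c) via R1 from cover(g,i), cites(i,c)
round 2: derive cover(i,j) via R1 from cover(i,b), cites(b,j)
round 3: derive cover(g,j) via R1 from cover(g,b), cites(b,j)

cover(g,j)  [via R1]
  cover(g,b)  [via R1]
    cover(g,i)  [via R0]
      cites(g,i)  [fact]
    cites(i,b)  [fact]
  cites(b,j)  [fact]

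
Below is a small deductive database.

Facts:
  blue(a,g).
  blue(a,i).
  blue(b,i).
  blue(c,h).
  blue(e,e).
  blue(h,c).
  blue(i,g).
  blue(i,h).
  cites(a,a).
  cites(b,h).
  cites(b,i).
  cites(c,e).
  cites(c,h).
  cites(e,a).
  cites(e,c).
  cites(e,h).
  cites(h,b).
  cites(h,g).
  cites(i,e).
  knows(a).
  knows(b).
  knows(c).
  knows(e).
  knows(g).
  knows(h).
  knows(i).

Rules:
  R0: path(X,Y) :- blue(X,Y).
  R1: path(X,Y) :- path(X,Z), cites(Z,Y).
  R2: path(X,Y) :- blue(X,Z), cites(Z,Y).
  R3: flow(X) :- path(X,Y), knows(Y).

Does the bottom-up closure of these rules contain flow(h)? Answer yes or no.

yes

round 1: derive path(a,g) via R0 from blue(a,g)
round 1: derive path(a,i) via R0 from blue(a,i)
round 1: derive path(b,i) via R0 from blue(b,i)
round 1: derive path(c,h) via R0 from blue(c,h)
round 1: derive path(e,e) via R0 from blue(e,e)
round 1: derive path(h,c) via R0 from blue(h,c)
round 1: derive path(i,g) via R0 from blue(i,g)
round 1: derive path(i,h) via R0 from blue(i,h)
round 1: derive path(a,e) via R2 from blue(a,i), cites(i,e)
round 1: derive path(b,e) via R2 from blue(b,i), cites(i,e)
round 1: derive path(c,b) via R2 from blue(c,h), cites(h,b)
round 1: derive path(c,g) via R2 from blue(c,h), cites(h,g)
round 1: derive path(e,a) via R2 from blue(e,e), cites(e,a)
round 1: derive path(e,c) via R2 from blue(e,e), cites(e,c)
round 1: derive path(e,h) via R2 from blue(e,e), cites(e,h)
round 1: derive path(h,e) via R2 from blue(h,c), cites(c,e)
round 1: derive path(h,h) via R2 from blue(h,c), cites(c,h)
round 1: derive path(i,b) via R2 from blue(i,h), cites(h,b)
round 2: derive path(a,a) via R1 from path(a,e), cites(e,a)
round 2: derive path(a,c) via R1 from path(a,e), cites(e,c)
round 2: derive path(a,h) via R1 from path(a,e), cites(e,h)
round 2: derive path(b,a) via R1 from path(b,e), cites(e,a)
round 2: derive path(b,c) via R1 from path(b,e), cites(e,c)
round 2: derive path(b,h) via R1 from path(b,e), cites(e,h)
round 2: derive path(c,i) via R1 from path(c,b), cites(b,i)
round 2: derive path(e,b) via R1 from path(e,h), cites(h,b)
round 2: derive path(e,g) via R1 from path(e,h), cites(h,g)
round 2: derive path(h,a) via R1 from path(h,e), cites(e,a)
round 2: derive path(h,b) via R1 from path(h,h), cites(h,b)
round 2: derive path(h,g) via R1 from path(h,h), cites(h,g)
round 2: derive path(i,i) via R1 from path(i,b), cites(b,i)
round 2: derive flow(a) via R3 from path(a,e), knows(e)
round 2: derive flow(b) via R3 from path(b,e), knows(e)
round 2: derive flow(c) via R3 from path(c,b), knows(b)
round 2: derive flow(e) via R3 from path(e,a), knows(a)
round 2: derive flow(h) via R3 from path(h,c), knows(c)
round 2: derive flow(i) via R3 from path(i,b), knows(b)
round 3: derive path(a,b) via R1 from path(a,h), cites(h,b)
round 3: derive path(b,b) via R1 from path(b,h), cites(h,b)
round 3: derive path(b,g) via R1 from path(b,h), cites(h,g)
round 3: derive path(c,e) via R1 from path(c,i), cites(i,e)
round 3: derive path(e,i) via R1 from path(e,b), cites(b,i)
round 3: derive path(h,i) via R1 from path(h,b), cites(b,i)
round 3: derive path(i,e) via R1 from path(i,i), cites(i,e)
round 4: derive path(c,a) via R1 from path(c,e), cites(e,a)
round 4: derive path(c,c) via R1 from path(c,e), cites(e,c)
round 4: derive path(i,a) via R1 from path(i,e), cites(e,a)
round 4: derive path(i,c) via R1 from path(i,e), cites(e,c)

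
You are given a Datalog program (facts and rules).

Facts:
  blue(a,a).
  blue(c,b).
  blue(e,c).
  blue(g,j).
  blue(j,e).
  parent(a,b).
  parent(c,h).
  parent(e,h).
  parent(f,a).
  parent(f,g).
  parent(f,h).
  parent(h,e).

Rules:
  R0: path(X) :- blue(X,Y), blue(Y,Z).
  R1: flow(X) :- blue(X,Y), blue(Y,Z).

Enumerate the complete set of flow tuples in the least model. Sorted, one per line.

flow(a)
flow(e)
flow(g)
flow(j)

round 1: derive flow(a) via R1 from blue(a,a), blue(a,a)
round 1: derive flow(e) via R1 from blue(e,c), blue(c,b)
round 1: derive flow(g) via R1 from blue(g,j), blue(j,e)
round 1: derive flow(j) via R1 from blue(j,e), blue(e,c)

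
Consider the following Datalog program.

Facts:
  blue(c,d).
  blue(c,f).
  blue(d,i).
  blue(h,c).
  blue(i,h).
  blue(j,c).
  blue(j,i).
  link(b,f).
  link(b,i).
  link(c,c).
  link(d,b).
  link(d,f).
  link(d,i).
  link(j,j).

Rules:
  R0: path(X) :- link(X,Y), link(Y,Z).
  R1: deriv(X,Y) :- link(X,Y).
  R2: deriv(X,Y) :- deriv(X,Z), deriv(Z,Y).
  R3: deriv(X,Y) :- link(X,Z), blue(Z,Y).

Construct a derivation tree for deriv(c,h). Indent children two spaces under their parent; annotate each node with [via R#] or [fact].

round 1: derive deriv(b,f) via R1 from link(b,f)
round 1: derive deriv(b,i) via R1 from link(b,i)
round 1: derive deriv(c,c) via R1 from link(c,c)
round 1: derive deriv(d,b) via R1 from link(d,b)
round 1: derive deriv(d,f) via R1 from link(d,f)
round 1: derive deriv(d,i) via R1 from link(d,i)
round 1: derive deriv(j,j) via R1 from link(j,j)
round 1: derive deriv(b,h) via R3 from link(b,i), blue(i,h)
round 1: derive deriv(c,d) via R3 from link(c,c), blue(c,d)
round 1: derive deriv(c,f) via R3 from link(c,c), blue(c,f)
round 1: derive deriv(d,h) via R3 from link(d,i), blue(i,h)
round 1: derive deriv(j,c) via R3 from link(j,j), blue(j,c)
round 1: derive deriv(j,i) via R3 from link(j,j), blue(j,i)
round 2: derive deriv(c,b) via R2 from deriv(c,d), deriv(d,b)
round 2: derive deriv(c,h) via R2 from deriv(c,d), deriv(d,h)
round 2: derive deriv(c,i) via R2 from deriv(c,d), deriv(d,i)
round 2: derive deriv(j,d) via R2 from deriv(j,c), deriv(c,d)
round 2: derive deriv(j,f) via R2 from deriv(j,c), deriv(c,f)
round 3: derive deriv(j,b) via R2 from deriv(j,c), deriv(c,b)
round 3: derive deriv(j,h) via R2 from deriv(j,c), deriv(c,h)

deriv(c,h)  [via R2]
  deriv(c,d)  [via R3]
    link(c,c)  [fact]
    blue(c,d)  [fact]
  deriv(d,h)  [via R3]
    link(d,i)  [fact]
    blue(i,h)  [fact]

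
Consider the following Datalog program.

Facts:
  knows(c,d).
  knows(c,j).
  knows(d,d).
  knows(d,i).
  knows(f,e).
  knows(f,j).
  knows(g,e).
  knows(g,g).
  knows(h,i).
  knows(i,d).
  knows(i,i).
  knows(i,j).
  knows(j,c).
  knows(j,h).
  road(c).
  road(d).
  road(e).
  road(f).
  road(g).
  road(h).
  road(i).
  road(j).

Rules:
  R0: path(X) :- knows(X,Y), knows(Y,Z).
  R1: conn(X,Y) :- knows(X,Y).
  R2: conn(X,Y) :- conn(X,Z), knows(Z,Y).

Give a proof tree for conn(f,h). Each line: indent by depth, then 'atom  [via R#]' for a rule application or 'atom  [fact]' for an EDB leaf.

conn(f,h)  [via R2]
  conn(f,j)  [via R1]
    knows(f,j)  [fact]
  knows(j,h)  [fact]

round 1: derive conn(c,d) via R1 from knows(c,d)
round 1: derive conn(c,j) via R1 from knows(c,j)
round 1: derive conn(d,d) via R1 from knows(d,d)
round 1: derive conn(d,i) via R1 from knows(d,i)
round 1: derive conn(f,e) via R1 from knows(f,e)
round 1: derive conn(f,j) via R1 from knows(f,j)
round 1: derive conn(g,e) via R1 from knows(g,e)
round 1: derive conn(g,g) via R1 from knows(g,g)
round 1: derive conn(h,i) via R1 from knows(h,i)
round 1: derive conn(i,d) via R1 from knows(i,d)
round 1: derive conn(i,i) via R1 from knows(i,i)
round 1: derive conn(i,j) via R1 from knows(i,j)
round 1: derive conn(j,c) via R1 from knows(j,c)
round 1: derive conn(j,h) via R1 from knows(j,h)
round 2: derive conn(c,c) via R2 from conn(c,j), knows(j,c)
round 2: derive conn(c,h) via R2 from conn(c,j), knows(j,h)
round 2: derive conn(c,i) via R2 from conn(c,d), knows(d,i)
round 2: derive conn(d,j) via R2 from conn(d,i), knows(i,j)
round 2: derive conn(f,c) via R2 from conn(f,j), knows(j,c)
round 2: derive conn(f,h) via R2 from conn(f,j), knows(j,h)
round 2: derive conn(h,d) via R2 from conn(h,i), knows(i,d)
round 2: derive conn(h,j) via R2 from conn(h,i), knows(i,j)
round 2: derive conn(i,c) via R2 from conn(i,j), knows(j,c)
round 2: derive conn(i,h) via R2 from conn(i,j), knows(j,h)
round 2: derive conn(j,d) via R2 from conn(j,c), knows(c,d)
round 2: derive conn(j,i) via R2 from conn(j,h), knows(h,i)
round 2: derive conn(j,j) via R2 from conn(j,c), knows(c,j)
round 3: derive conn(d,c) via R2 from conn(d,j), knows(j,c)
round 3: derive conn(d,h) via R2 from conn(d,j), knows(j,h)
round 3: derive conn(f,d) via R2 from conn(f,c), knows(c,d)
round 3: derive conn(f,i) via R2 from conn(f,h), knows(h,i)
round 3: derive conn(h,c) via R2 from conn(h,j), knows(j,c)
round 3: derive conn(h,h) via R2 from conn(h,j), knows(j,h)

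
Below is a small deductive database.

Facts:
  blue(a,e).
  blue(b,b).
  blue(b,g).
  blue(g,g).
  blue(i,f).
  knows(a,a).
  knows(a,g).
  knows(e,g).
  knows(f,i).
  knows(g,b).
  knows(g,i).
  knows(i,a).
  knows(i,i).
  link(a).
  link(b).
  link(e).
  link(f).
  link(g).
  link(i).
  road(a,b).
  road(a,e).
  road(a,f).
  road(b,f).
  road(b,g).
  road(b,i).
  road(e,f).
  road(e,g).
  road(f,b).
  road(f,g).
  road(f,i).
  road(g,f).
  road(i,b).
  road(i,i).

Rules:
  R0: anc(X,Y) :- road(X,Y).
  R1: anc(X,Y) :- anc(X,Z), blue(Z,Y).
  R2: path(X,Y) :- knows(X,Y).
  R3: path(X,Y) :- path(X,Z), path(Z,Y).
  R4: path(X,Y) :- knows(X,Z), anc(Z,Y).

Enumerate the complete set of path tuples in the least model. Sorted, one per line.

path(a,a)
path(a,b)
path(a,e)
path(a,f)
path(a,g)
path(a,i)
path(e,a)
path(e,b)
path(e,e)
path(e,f)
path(e,g)
path(e,i)
path(f,a)
path(f,b)
path(f,e)
path(f,f)
path(f,g)
path(f,i)
path(g,a)
path(g,b)
path(g,e)
path(g,f)
path(g,g)
path(g,i)
path(i,a)
path(i,b)
path(i,e)
path(i,f)
path(i,g)
path(i,i)

round 1: derive anc(a,b) via R0 from road(a,b)
round 1: derive anc(a,e) via R0 from road(a,e)
round 1: derive anc(a,f) via R0 from road(a,f)
round 1: derive anc(b,f) via R0 from road(b,f)
round 1: derive anc(b,g) via R0 from road(b,g)
round 1: derive anc(b,i) via R0 from road(b,i)
round 1: derive anc(e,f) via R0 from road(e,f)
round 1: derive anc(e,g) via R0 from road(e,g)
round 1: derive anc(f,b) via R0 from road(f,b)
round 1: derive anc(f,g) via R0 from road(f,g)
round 1: derive anc(f,i) via R0 from road(f,i)
round 1: derive anc(g,f) via R0 from road(g,f)
round 1: derive anc(i,b) via R0 from road(i,b)
round 1: derive anc(i,i) via R0 from road(i,i)
round 1: derive path(a,a) via R2 from knows(a,a)
round 1: derive path(a,g) via R2 from knows(a,g)
round 1: derive path(e,g) via R2 from knows(e,g)
round 1: derive path(f,i) via R2 from knows(f,i)
round 1: derive path(g,b) via R2 from knows(g,b)
round 1: derive path(g,i) via R2 from knows(g,i)
round 1: derive path(i,a) via R2 from knows(i,a)
round 1: derive path(i,i) via R2 from knows(i,i)
round 2: derive anc(a,g) via R1 from anc(a,b), blue(b,g)
round 2: derive anc(f,f) via R1 from anc(f,i), blue(i,f)
round 2: derive anc(i,f) via R1 from anc(i,i), blue(i,f)
round 2: derive anc(i,g) via R1 from anc(i,b), blue(b,g)
round 2: derive path(a,b) via R3 from path(a,g), path(g,b)
round 2: derive path(a,i) via R3 from path(a,g), path(g,i)
round 2: derive path(e,b) via R3 from path(e,g), path(g,b)
round 2: derive path(e,i) via R3 from path(e,g), path(g,i)
round 2: derive path(f,a) via R3 from path(f,i), path(i,a)
round 2: derive path(g,a) via R3 from path(g,i), path(i,a)
round 2: derive path(i,g) via R3 from path(i,a), path(a,g)
round 2: derive path(a,e) via R4 from knows(a,a), anc(a,e)
round 2: derive path(a,f) via R4 from knows(a,a), anc(a,f)
round 2: derive path(e,f) via R4 from knows(e,g), anc(g,f)
round 2: derive path(f,b) via R4 from knows(f,i), anc(i,b)
round 2: derive path(g,f) via R4 from knows(g,b), anc(b,f)
round 2: derive path(g,g) via R4 from knows(g,b), anc(b,g)
round 2: derive path(i,b) via R4 from knows(i,a), anc(a,b)
round 2: derive path(i,e) via R4 from knows(i,a), anc(a,e)
round 2: derive path(i,f) via R4 from knows(i,a), anc(a,f)
round 3: derive path(e,a) via R3 from path(e,f), path(f,a)
round 3: derive path(e,e) via R3 from path(e,i), path(i,e)
round 3: derive path(f,e) via R3 from path(f,a), path(a,e)
round 3: derive path(f,f) via R3 from path(f,a), path(a,f)
round 3: derive path(f,g) via R3 from path(f,a), path(a,g)
round 3: derive path(g,e) via R3 from path(g,a), path(a,e)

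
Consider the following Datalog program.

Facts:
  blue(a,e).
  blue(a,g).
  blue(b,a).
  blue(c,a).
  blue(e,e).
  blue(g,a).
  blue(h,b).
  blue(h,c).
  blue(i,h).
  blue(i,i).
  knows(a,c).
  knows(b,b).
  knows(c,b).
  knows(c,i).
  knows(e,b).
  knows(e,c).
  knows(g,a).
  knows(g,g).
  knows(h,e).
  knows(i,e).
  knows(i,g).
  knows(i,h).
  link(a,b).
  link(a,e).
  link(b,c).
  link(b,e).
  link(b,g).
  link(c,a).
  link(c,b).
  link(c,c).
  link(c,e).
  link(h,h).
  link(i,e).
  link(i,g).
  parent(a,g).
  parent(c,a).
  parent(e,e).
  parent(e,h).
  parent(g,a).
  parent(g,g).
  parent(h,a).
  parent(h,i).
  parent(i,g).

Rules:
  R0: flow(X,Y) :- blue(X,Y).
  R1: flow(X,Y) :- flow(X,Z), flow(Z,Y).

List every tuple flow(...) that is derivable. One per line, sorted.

flow(a,a)
flow(a,e)
flow(a,g)
flow(b,a)
flow(b,e)
flow(b,g)
flow(c,a)
flow(c,e)
flow(c,g)
flow(e,e)
flow(g,a)
flow(g,e)
flow(g,g)
flow(h,a)
flow(h,b)
flow(h,c)
flow(h,e)
flow(h,g)
flow(i,a)
flow(i,b)
flow(i,c)
flow(i,e)
flow(i,g)
flow(i,h)
flow(i,i)

round 1: derive flow(a,e) via R0 from blue(a,e)
round 1: derive flow(a,g) via R0 from blue(a,g)
round 1: derive flow(b,a) via R0 from blue(b,a)
round 1: derive flow(c,a) via R0 from blue(c,a)
round 1: derive flow(e,e) via R0 from blue(e,e)
round 1: derive flow(g,a) via R0 from blue(g,a)
round 1: derive flow(h,b) via R0 from blue(h,b)
round 1: derive flow(h,c) via R0 from blue(h,c)
round 1: derive flow(i,h) via R0 from blue(i,h)
round 1: derive flow(i,i) via R0 from blue(i,i)
round 2: derive flow(a,a) via R1 from flow(a,g), flow(g,a)
round 2: derive flow(b,e) via R1 from flow(b,a), flow(a,e)
round 2: derive flow(b,g) via R1 from flow(b,a), flow(a,g)
round 2: derive flow(c,e) via R1 from flow(c,a), flow(a,e)
round 2: derive flow(c,g) via R1 from flow(c,a), flow(a,g)
round 2: derive flow(g,e) via R1 from flow(g,a), flow(a,e)
round 2: derive flow(g,g) via R1 from flow(g,a), flow(a,g)
round 2: derive flow(h,a) via R1 from flow(h,b), flow(b,a)
round 2: derive flow(i,b) via R1 from flow(i,h), flow(h,b)
round 2: derive flow(i,c) via R1 from flow(i,h), flow(h,c)
round 3: derive flow(h,e) via R1 from flow(h,a), flow(a,e)
round 3: derive flow(h,g) via R1 from flow(h,a), flow(a,g)
round 3: derive flow(i,a) via R1 from flow(i,b), flow(b,a)
round 3: derive flow(i,e) via R1 from flow(i,b), flow(b,e)
round 3: derive flow(i,g) via R1 from flow(i,b), flow(b,g)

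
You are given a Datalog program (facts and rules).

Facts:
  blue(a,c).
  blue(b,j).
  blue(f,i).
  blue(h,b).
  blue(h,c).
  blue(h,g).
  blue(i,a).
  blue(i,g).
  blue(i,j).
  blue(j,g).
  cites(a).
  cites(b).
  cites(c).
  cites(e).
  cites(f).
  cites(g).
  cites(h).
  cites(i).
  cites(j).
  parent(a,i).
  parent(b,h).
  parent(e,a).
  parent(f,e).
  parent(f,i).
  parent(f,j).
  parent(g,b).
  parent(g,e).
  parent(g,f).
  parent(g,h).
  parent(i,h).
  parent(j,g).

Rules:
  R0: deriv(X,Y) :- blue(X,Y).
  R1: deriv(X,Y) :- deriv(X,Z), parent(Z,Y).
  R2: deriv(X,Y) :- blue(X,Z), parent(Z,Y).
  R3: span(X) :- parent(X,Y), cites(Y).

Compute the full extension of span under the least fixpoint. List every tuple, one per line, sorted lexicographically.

round 1: derive span(a) via R3 from parent(a,i), cites(i)
round 1: derive span(b) via R3 from parent(b,h), cites(h)
round 1: derive span(e) via R3 from parent(e,a), cites(a)
round 1: derive span(f) via R3 from parent(f,e), cites(e)
round 1: derive span(g) via R3 from parent(g,b), cites(b)
round 1: derive span(i) via R3 from parent(i,h), cites(h)
round 1: derive span(j) via R3 from parent(j,g), cites(g)

span(a)
span(b)
span(e)
span(f)
span(g)
span(i)
span(j)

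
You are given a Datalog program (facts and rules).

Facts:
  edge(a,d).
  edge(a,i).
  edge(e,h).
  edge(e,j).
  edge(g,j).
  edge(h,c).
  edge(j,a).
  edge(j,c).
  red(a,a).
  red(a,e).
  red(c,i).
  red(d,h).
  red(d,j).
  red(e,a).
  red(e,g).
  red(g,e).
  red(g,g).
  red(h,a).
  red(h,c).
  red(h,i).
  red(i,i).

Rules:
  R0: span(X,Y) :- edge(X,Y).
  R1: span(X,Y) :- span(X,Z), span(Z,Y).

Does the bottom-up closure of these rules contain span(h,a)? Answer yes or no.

round 1: derive span(a,d) via R0 from edge(a,d)
round 1: derive span(a,i) via R0 from edge(a,i)
round 1: derive span(e,h) via R0 from edge(e,h)
round 1: derive span(e,j) via R0 from edge(e,j)
round 1: derive span(g,j) via R0 from edge(g,j)
round 1: derive span(h,c) via R0 from edge(h,c)
round 1: derive span(j,a) via R0 from edge(j,a)
round 1: derive span(j,c) via R0 from edge(j,c)
round 2: derive span(e,a) via R1 from span(e,j), span(j,a)
round 2: derive span(e,c) via R1 from span(e,h), span(h,c)
round 2: derive span(g,a) via R1 from span(g,j), span(j,a)
round 2: derive span(g,c) via R1 from span(g,j), span(j,c)
round 2: derive span(j,d) via R1 from span(j,a), span(a,d)
round 2: derive span(j,i) via R1 from span(j,a), span(a,i)
round 3: derive span(e,d) via R1 from span(e,a), span(a,d)
round 3: derive span(e,i) via R1 from span(e,a), span(a,i)
round 3: derive span(g,d) via R1 from span(g,a), span(a,d)
round 3: derive span(g,i) via R1 from span(g,a), span(a,i)

no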